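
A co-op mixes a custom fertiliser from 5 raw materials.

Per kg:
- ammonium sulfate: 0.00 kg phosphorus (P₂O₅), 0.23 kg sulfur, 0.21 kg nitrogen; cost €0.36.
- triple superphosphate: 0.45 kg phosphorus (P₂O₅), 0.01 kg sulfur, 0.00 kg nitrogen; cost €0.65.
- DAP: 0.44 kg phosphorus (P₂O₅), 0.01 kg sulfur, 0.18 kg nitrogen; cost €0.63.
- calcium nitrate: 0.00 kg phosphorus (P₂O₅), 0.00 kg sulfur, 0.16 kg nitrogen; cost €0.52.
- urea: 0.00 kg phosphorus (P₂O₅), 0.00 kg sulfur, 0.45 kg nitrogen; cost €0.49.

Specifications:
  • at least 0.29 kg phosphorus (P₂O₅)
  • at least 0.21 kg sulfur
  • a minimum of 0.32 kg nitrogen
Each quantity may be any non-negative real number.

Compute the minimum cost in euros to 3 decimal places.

This is a linear program. Let x1 = kg of ammonium sulfate, x2 = kg of triple superphosphate, x3 = kg of DAP, x4 = kg of calcium nitrate, x5 = kg of urea.
Minimize 0.36x1 + 0.65x2 + 0.63x3 + 0.52x4 + 0.49x5 s.t.:
  0.45x2 + 0.44x3 ≥ 0.29   (phosphorus (P₂O₅))
  0.23x1 + 0.01x2 + 0.01x3 ≥ 0.21   (sulfur)
  0.21x1 + 0.18x3 + 0.16x4 + 0.45x5 ≥ 0.32   (nitrogen)
  x1, x2, x3, x4, x5 ≥ 0.
The optimal basis is {ammonium sulfate, DAP, urea}; triple superphosphate, calcium nitrate drop out. There the phosphorus (P₂O₅), sulfur, nitrogen constraints are tight.
So ammonium sulfate = 0.8844 kg, DAP = 0.6591 kg, urea = 0.03476 kg.
Hence cost = 0.36·0.8844 + 0.63·0.6591 + 0.49·0.03476 = €0.75065.

€0.751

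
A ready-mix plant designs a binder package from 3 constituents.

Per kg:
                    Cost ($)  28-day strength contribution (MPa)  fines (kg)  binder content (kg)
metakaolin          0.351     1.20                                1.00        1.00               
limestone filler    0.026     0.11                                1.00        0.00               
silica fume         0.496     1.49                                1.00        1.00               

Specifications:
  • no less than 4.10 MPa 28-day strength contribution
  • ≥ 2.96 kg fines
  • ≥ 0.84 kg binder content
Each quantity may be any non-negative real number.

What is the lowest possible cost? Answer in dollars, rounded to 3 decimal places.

$1.026

Treat it as an LP. Let x1 = kg of metakaolin, x2 = kg of limestone filler, x3 = kg of silica fume.
Minimise 0.351x1 + 0.026x2 + 0.496x3 subject to:
  1.2x1 + 0.11x2 + 1.49x3 ≥ 4.1   (28-day strength contribution)
  1x1 + 1x2 + 1x3 ≥ 2.96   (fines)
  1x1 + 1x3 ≥ 0.84   (binder content)
  x1, x2, x3 ≥ 0.
The optimal basis is {metakaolin, limestone filler}; silica fume drops out. There the 28-day strength contribution and binder content constraints are tight.
Solving gives x1 = 0.84, x2 = 28.11.
Hence cost = 0.351·0.84 + 0.026·28.11 = $1.02570.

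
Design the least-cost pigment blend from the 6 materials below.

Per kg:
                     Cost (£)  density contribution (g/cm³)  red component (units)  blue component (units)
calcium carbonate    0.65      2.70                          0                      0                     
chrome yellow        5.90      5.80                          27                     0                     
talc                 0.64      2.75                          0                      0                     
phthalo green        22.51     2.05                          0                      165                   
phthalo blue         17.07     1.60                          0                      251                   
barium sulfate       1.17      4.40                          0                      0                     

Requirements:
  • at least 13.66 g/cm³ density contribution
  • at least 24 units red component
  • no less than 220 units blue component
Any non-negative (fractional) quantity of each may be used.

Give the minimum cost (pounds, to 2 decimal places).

£21.86

Let x1 = kg of calcium carbonate, x2 = kg of chrome yellow, x3 = kg of talc, x4 = kg of phthalo green, x5 = kg of phthalo blue, x6 = kg of barium sulfate.
Minimize 0.65x1 + 5.9x2 + 0.64x3 + 22.51x4 + 17.07x5 + 1.17x6 s.t.:
  2.7x1 + 5.8x2 + 2.75x3 + 2.05x4 + 1.6x5 + 4.4x6 ≥ 13.66   (density contribution)
  27x2 ≥ 24   (red component)
  165x4 + 251x5 ≥ 220   (blue component)
  x1, x2, x3, x4, x5, x6 ≥ 0.
The minimum-cost mix takes nothing from calcium carbonate, phthalo green, barium sulfate — only chrome yellow, talc, phthalo blue. Binding constraints: density contribution, red component, blue component.
Solving gives x2 = 0.8889, x3 = 2.583, x5 = 0.8765.
Hence cost = 5.9·0.8889 + 0.64·2.583 + 17.07·0.8765 = £21.8595.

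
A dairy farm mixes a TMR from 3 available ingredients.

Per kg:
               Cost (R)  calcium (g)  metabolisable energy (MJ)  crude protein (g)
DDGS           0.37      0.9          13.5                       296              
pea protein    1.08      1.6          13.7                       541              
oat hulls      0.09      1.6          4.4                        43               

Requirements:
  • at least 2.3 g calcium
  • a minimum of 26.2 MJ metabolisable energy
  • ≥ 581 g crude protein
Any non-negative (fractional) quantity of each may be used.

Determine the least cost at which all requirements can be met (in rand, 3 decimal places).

R0.739

Treat it as an LP. Let x1 = kg of DDGS, x2 = kg of pea protein, x3 = kg of oat hulls.
min 0.37x1 + 1.08x2 + 0.09x3 subject to:
  0.9x1 + 1.6x2 + 1.6x3 ≥ 2.3   (calcium)
  13.5x1 + 13.7x2 + 4.4x3 ≥ 26.2   (metabolisable energy)
  296x1 + 541x2 + 43x3 ≥ 581   (crude protein)
  x1, x2, x3 ≥ 0.
The cheapest feasible vertex uses only DDGS, oat hulls; pea protein is not used. There the calcium and crude protein constraints are tight.
That vertex is x1 = 1.91, x3 = 0.3631.
Objective = 0.37·1.91 + 0.09·0.3631 = 0.73938.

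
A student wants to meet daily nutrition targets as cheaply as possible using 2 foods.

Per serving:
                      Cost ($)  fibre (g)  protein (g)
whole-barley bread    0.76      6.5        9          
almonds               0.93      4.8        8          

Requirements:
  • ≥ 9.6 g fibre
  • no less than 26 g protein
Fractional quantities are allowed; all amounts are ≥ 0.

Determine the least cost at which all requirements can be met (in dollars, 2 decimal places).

$2.20

Let x1 = servings of whole-barley bread, x2 = servings of almonds.
Minimize 0.76x1 + 0.93x2 with:
  6.5x1 + 4.8x2 ≥ 9.6   (fibre)
  9x1 + 8x2 ≥ 26   (protein)
  x1, x2 ≥ 0.
The cheapest feasible vertex uses only whole-barley bread; almonds is not used. There the protein constraint is tight.
That vertex is x1 = 2.889.
Hence cost = 0.76·2.889 = $2.1956.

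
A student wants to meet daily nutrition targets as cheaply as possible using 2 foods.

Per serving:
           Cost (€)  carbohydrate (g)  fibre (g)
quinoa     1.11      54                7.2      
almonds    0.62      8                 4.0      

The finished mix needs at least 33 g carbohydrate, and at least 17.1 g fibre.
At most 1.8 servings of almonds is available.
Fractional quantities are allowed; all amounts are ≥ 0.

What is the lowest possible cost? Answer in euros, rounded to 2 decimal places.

Let x1 = servings of quinoa, x2 = servings of almonds.
min 1.11x1 + 0.62x2 s.t.:
  54x1 + 8x2 ≥ 33   (carbohydrate)
  7.2x1 + 4x2 ≥ 17.1   (fibre)
  x2 ≤ 1.8
  x1, x2 ≥ 0.
The minimum-cost mix takes nothing from almonds — only quinoa. There the fibre constraint is tight.
So quinoa = 2.375 servings.
Hence cost = 1.11·2.375 = €2.6363.

€2.64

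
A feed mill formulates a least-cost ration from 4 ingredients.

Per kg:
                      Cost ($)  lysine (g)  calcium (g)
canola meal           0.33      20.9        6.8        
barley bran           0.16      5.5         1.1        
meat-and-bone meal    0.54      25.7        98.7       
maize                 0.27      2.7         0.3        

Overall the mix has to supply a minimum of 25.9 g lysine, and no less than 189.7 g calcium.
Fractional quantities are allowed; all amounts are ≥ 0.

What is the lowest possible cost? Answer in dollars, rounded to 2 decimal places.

This is a linear program. Let x1 = kg of canola meal, x2 = kg of barley bran, x3 = kg of meat-and-bone meal, x4 = kg of maize.
Minimize 0.33x1 + 0.16x2 + 0.54x3 + 0.27x4 s.t.:
  20.9x1 + 5.5x2 + 25.7x3 + 2.7x4 ≥ 25.9   (lysine)
  6.8x1 + 1.1x2 + 98.7x3 + 0.3x4 ≥ 189.7   (calcium)
  x1, x2, x3, x4 ≥ 0.
The minimum-cost mix takes nothing from canola meal, barley bran, maize — only meat-and-bone meal. Binding constraint: calcium.
Solving gives x3 = 1.922.
Cost = 0.54·1.922 = 1.0379.

$1.04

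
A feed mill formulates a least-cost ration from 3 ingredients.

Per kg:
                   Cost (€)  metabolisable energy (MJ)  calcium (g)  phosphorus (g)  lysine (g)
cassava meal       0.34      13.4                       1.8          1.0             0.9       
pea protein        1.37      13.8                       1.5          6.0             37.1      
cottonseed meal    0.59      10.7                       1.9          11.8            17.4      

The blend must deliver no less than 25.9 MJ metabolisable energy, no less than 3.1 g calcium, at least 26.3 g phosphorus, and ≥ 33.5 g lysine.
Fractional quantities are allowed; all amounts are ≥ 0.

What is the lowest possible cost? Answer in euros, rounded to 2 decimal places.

€1.36

Let x1 = kg of cassava meal, x2 = kg of pea protein, x3 = kg of cottonseed meal.
Minimize 0.34x1 + 1.37x2 + 0.59x3 subject to:
  13.4x1 + 13.8x2 + 10.7x3 ≥ 25.9   (metabolisable energy)
  1.8x1 + 1.5x2 + 1.9x3 ≥ 3.1   (calcium)
  1x1 + 6x2 + 11.8x3 ≥ 26.3   (phosphorus)
  0.9x1 + 37.1x2 + 17.4x3 ≥ 33.5   (lysine)
  x1, x2, x3 ≥ 0.
At the optimum only cassava meal, cottonseed meal are positive (pea protein = 0). The metabolisable energy and phosphorus requirements are met with equality.
So cassava meal = 0.1642 kg, cottonseed meal = 2.215 kg.
Total cost: 0.34·0.1642 + 0.59·2.215 = 1.3627.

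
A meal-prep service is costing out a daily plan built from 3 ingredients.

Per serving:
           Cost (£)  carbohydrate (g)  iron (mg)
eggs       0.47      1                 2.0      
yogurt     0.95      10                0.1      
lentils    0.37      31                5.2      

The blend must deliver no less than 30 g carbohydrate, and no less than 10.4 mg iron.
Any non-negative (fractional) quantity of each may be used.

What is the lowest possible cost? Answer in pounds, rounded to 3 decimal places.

Set it up as a linear program. Let x1 = servings of eggs, x2 = servings of yogurt, x3 = servings of lentils.
min 0.47x1 + 0.95x2 + 0.37x3 s.t.:
  1x1 + 10x2 + 31x3 ≥ 30   (carbohydrate)
  2x1 + 0.1x2 + 5.2x3 ≥ 10.4   (iron)
  x1, x2, x3 ≥ 0.
The optimal basis is {lentils}; eggs, yogurt drop out. Binding constraint: iron.
That vertex is x3 = 2.
Hence cost = 0.37·2 = £0.74000.

£0.740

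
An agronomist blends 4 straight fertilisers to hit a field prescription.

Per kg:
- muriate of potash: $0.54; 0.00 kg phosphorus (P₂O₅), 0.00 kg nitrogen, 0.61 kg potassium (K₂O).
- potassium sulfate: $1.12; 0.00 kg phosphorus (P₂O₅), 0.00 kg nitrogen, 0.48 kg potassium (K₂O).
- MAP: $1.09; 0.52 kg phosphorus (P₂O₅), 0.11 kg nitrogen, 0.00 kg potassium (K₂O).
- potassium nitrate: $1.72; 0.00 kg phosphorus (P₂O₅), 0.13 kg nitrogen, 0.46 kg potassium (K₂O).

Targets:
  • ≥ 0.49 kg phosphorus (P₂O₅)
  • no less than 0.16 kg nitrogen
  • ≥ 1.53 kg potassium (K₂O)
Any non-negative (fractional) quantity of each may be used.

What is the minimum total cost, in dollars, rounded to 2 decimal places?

$2.94

Treat it as an LP. Let x1 = kg of muriate of potash, x2 = kg of potassium sulfate, x3 = kg of MAP, x4 = kg of potassium nitrate.
min 0.54x1 + 1.12x2 + 1.09x3 + 1.72x4 subject to:
  0.52x3 ≥ 0.49   (phosphorus (P₂O₅))
  0.11x3 + 0.13x4 ≥ 0.16   (nitrogen)
  0.61x1 + 0.48x2 + 0.46x4 ≥ 1.53   (potassium (K₂O))
  x1, x2, x3, x4 ≥ 0.
The optimal basis is {muriate of potash, MAP}; potassium sulfate, potassium nitrate drop out. The nitrogen and potassium (K₂O) requirements are met with equality.
Solving gives x1 = 2.508, x3 = 1.455.
Cost = 0.54·2.508 + 1.09·1.455 = 2.9403.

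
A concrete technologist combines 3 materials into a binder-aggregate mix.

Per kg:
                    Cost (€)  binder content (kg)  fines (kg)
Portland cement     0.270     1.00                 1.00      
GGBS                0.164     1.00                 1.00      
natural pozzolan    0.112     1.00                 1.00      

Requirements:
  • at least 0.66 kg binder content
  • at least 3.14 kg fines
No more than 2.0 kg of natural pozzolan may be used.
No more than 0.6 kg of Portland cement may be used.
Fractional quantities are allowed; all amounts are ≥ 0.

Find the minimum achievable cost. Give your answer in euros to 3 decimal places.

€0.411

Treat it as an LP. Let x1 = kg of Portland cement, x2 = kg of GGBS, x3 = kg of natural pozzolan.
Minimise 0.27x1 + 0.164x2 + 0.112x3 with:
  1x1 + 1x2 + 1x3 ≥ 0.66   (binder content)
  1x1 + 1x2 + 1x3 ≥ 3.14   (fines)
  x3 ≤ 2
  x1 ≤ 0.6
  x1, x2, x3 ≥ 0.
The cheapest feasible vertex uses only GGBS, natural pozzolan; Portland cement is not used. The fines and the natural pozzolan cap requirements are met with equality.
So GGBS = 1.14 kg, natural pozzolan = 2 kg.
Objective = 0.164·1.14 + 0.112·2 = 0.41096.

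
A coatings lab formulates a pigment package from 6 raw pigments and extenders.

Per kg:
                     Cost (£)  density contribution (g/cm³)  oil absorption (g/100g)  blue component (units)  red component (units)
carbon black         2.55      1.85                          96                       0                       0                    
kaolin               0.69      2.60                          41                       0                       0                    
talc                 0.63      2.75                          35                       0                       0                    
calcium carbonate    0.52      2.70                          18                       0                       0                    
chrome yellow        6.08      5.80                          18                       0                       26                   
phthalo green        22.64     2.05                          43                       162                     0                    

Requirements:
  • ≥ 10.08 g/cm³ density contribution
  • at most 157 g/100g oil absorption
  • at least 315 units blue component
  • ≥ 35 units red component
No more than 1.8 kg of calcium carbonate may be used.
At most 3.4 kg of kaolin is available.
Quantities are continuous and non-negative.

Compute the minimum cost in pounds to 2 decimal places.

Let x1 = kg of carbon black, x2 = kg of kaolin, x3 = kg of talc, x4 = kg of calcium carbonate, x5 = kg of chrome yellow, x6 = kg of phthalo green.
Minimise 2.55x1 + 0.69x2 + 0.63x3 + 0.52x4 + 6.08x5 + 22.64x6 subject to:
  1.85x1 + 2.6x2 + 2.75x3 + 2.7x4 + 5.8x5 + 2.05x6 ≥ 10.08   (density contribution)
  96x1 + 41x2 + 35x3 + 18x4 + 18x5 + 43x6 ≤ 157   (oil absorption)
  162x6 ≥ 315   (blue component)
  26x5 ≥ 35   (red component)
  x4 ≤ 1.8
  x2 ≤ 3.4
  x1, x2, x3, x4, x5, x6 ≥ 0.
The minimum-cost mix takes nothing from carbon black, kaolin, talc, calcium carbonate — only chrome yellow, phthalo green. Binding constraints: blue component and red component.
That vertex is x5 = 1.3462, x6 = 1.9444.
Objective = 6.08·1.3462 + 22.64·1.9444 = 52.2061.

£52.21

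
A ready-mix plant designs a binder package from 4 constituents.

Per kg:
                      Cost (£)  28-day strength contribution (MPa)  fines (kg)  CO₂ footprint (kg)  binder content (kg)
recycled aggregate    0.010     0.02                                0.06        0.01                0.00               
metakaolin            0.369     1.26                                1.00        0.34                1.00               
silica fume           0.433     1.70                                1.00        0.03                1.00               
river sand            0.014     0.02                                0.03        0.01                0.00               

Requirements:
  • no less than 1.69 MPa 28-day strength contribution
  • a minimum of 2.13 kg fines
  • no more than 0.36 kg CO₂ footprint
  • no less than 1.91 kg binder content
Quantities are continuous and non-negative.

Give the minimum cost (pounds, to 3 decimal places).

Treat it as an LP. Let x1 = kg of recycled aggregate, x2 = kg of metakaolin, x3 = kg of silica fume, x4 = kg of river sand.
min 0.01x1 + 0.369x2 + 0.433x3 + 0.014x4 s.t.:
  0.02x1 + 1.26x2 + 1.7x3 + 0.02x4 ≥ 1.69   (28-day strength contribution)
  0.06x1 + 1x2 + 1x3 + 0.03x4 ≥ 2.13   (fines)
  0.01x1 + 0.34x2 + 0.03x3 + 0.01x4 ≤ 0.36   (CO₂ footprint)
  1x2 + 1x3 ≥ 1.91   (binder content)
  x1, x2, x3, x4 ≥ 0.
At the optimum only recycled aggregate, metakaolin, silica fume are positive (river sand = 0). There the fines, CO₂ footprint, binder content constraints are tight.
So recycled aggregate = 3.667 kg, metakaolin = 0.8582 kg, silica fume = 1.052 kg.
Objective = 0.01·3.667 + 0.369·0.8582 + 0.433·1.052 = 0.80886.

£0.809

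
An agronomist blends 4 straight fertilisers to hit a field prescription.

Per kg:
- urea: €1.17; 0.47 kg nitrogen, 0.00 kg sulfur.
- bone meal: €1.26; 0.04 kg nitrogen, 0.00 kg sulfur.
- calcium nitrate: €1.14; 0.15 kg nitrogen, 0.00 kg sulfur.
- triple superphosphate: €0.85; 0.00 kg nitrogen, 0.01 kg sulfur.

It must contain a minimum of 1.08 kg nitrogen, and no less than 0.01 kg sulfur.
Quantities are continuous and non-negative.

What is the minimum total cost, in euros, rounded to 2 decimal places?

Set it up as a linear program. Let x1 = kg of urea, x2 = kg of bone meal, x3 = kg of calcium nitrate, x4 = kg of triple superphosphate.
Minimize 1.17x1 + 1.26x2 + 1.14x3 + 0.85x4 s.t.:
  0.47x1 + 0.04x2 + 0.15x3 ≥ 1.08   (nitrogen)
  0.01x4 ≥ 0.01   (sulfur)
  x1, x2, x3, x4 ≥ 0.
The minimum-cost mix takes nothing from bone meal, calcium nitrate — only urea, triple superphosphate. There the nitrogen and sulfur constraints are tight.
Solving gives x1 = 2.298, x4 = 1.
Cost = 1.17·2.298 + 0.85·1 = 3.5387.

€3.54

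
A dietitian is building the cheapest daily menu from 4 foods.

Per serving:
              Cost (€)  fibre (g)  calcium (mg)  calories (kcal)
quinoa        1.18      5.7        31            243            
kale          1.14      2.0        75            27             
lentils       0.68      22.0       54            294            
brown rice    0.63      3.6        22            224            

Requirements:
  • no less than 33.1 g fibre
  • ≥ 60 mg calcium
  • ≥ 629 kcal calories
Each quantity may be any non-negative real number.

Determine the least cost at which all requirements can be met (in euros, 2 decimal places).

Treat it as an LP. Let x1 = servings of quinoa, x2 = servings of kale, x3 = servings of lentils, x4 = servings of brown rice.
Minimize 1.18x1 + 1.14x2 + 0.68x3 + 0.63x4 with:
  5.7x1 + 2x2 + 22x3 + 3.6x4 ≥ 33.1   (fibre)
  31x1 + 75x2 + 54x3 + 22x4 ≥ 60   (calcium)
  243x1 + 27x2 + 294x3 + 224x4 ≥ 629   (calories)
  x1, x2, x3, x4 ≥ 0.
The optimal basis is {lentils}; quinoa, kale, brown rice drop out. The calories requirement is met with equality.
Solving gives x3 = 2.139.
Total cost: 0.68·2.139 = 1.4545.

€1.45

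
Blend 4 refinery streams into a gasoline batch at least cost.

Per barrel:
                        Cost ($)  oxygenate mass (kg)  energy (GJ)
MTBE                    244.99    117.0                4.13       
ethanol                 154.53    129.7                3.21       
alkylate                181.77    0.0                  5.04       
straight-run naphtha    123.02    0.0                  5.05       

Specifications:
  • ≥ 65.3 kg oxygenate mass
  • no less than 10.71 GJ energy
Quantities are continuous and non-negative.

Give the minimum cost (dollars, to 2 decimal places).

$299.33

Treat it as an LP. Let x1 = barrels of MTBE, x2 = barrels of ethanol, x3 = barrels of alkylate, x4 = barrels of straight-run naphtha.
min 244.99x1 + 154.53x2 + 181.77x3 + 123.02x4 subject to:
  117x1 + 129.7x2 ≥ 65.3   (oxygenate mass)
  4.13x1 + 3.21x2 + 5.04x3 + 5.05x4 ≥ 10.71   (energy)
  x1, x2, x3, x4 ≥ 0.
At the optimum only ethanol, straight-run naphtha are positive (MTBE, alkylate = 0). The oxygenate mass and energy requirements are met with equality.
Optimal quantities: ethanol = 0.50347 barrels, straight-run naphtha = 1.80076 barrels.
Cost = 154.53·0.50347 + 123.02·1.80076 = 299.3307.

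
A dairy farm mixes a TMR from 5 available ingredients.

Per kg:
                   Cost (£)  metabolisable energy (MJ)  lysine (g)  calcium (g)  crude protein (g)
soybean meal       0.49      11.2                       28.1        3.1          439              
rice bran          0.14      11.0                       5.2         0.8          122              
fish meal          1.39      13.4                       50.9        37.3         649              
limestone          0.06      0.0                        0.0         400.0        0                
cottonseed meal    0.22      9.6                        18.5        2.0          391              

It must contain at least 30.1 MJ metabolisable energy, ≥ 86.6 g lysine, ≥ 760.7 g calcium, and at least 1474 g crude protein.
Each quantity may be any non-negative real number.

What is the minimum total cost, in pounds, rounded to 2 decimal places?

£1.14

Let x1 = kg of soybean meal, x2 = kg of rice bran, x3 = kg of fish meal, x4 = kg of limestone, x5 = kg of cottonseed meal.
Minimize 0.49x1 + 0.14x2 + 1.39x3 + 0.06x4 + 0.22x5 with:
  11.2x1 + 11x2 + 13.4x3 + 9.6x5 ≥ 30.1   (metabolisable energy)
  28.1x1 + 5.2x2 + 50.9x3 + 18.5x5 ≥ 86.6   (lysine)
  3.1x1 + 0.8x2 + 37.3x3 + 400x4 + 2x5 ≥ 760.7   (calcium)
  439x1 + 122x2 + 649x3 + 391x5 ≥ 1474   (crude protein)
  x1, x2, x3, x4, x5 ≥ 0.
The minimum-cost mix takes nothing from soybean meal, rice bran, fish meal — only limestone, cottonseed meal. There the lysine and calcium constraints are tight.
So limestone = 1.878 kg, cottonseed meal = 4.681 kg.
Cost = 0.06·1.878 + 0.22·4.681 = 1.1425.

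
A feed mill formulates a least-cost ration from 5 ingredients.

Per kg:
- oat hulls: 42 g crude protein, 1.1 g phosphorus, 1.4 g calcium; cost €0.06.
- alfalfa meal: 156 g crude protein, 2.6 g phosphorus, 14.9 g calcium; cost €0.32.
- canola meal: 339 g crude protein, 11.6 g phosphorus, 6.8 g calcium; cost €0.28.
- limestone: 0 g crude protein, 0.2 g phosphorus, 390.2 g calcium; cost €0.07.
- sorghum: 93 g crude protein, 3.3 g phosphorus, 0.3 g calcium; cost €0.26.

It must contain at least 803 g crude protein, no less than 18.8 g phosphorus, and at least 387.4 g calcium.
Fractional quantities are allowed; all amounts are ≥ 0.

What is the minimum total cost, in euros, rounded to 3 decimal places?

€0.730

Let x1 = kg of oat hulls, x2 = kg of alfalfa meal, x3 = kg of canola meal, x4 = kg of limestone, x5 = kg of sorghum.
Minimise 0.06x1 + 0.32x2 + 0.28x3 + 0.07x4 + 0.26x5 with:
  42x1 + 156x2 + 339x3 + 93x5 ≥ 803   (crude protein)
  1.1x1 + 2.6x2 + 11.6x3 + 0.2x4 + 3.3x5 ≥ 18.8   (phosphorus)
  1.4x1 + 14.9x2 + 6.8x3 + 390.2x4 + 0.3x5 ≥ 387.4   (calcium)
  x1, x2, x3, x4, x5 ≥ 0.
The minimum-cost mix takes nothing from oat hulls, alfalfa meal, sorghum — only canola meal, limestone. The crude protein and calcium requirements are met with equality.
So canola meal = 2.369 kg, limestone = 0.9515 kg.
Cost = 0.28·2.369 + 0.07·0.9515 = 0.72993.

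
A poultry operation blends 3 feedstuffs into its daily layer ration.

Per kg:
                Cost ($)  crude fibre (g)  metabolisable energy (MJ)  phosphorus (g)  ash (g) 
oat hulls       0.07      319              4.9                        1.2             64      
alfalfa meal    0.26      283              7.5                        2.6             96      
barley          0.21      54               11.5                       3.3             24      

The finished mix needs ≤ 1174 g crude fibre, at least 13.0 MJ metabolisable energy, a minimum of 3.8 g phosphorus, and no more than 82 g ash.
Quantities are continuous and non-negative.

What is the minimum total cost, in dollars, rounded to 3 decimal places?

Let x1 = kg of oat hulls, x2 = kg of alfalfa meal, x3 = kg of barley.
Minimize 0.07x1 + 0.26x2 + 0.21x3 s.t.:
  319x1 + 283x2 + 54x3 ≤ 1174   (crude fibre)
  4.9x1 + 7.5x2 + 11.5x3 ≥ 13   (metabolisable energy)
  1.2x1 + 2.6x2 + 3.3x3 ≥ 3.8   (phosphorus)
  64x1 + 96x2 + 24x3 ≤ 82   (ash)
  x1, x2, x3 ≥ 0.
At the optimum only oat hulls, barley are positive (alfalfa meal = 0). The phosphorus and ash requirements are met with equality.
Optimal quantities: oat hulls = 0.9836 kg, barley = 0.7939 kg.
Cost = 0.07·0.9836 + 0.21·0.7939 = 0.23557.

$0.236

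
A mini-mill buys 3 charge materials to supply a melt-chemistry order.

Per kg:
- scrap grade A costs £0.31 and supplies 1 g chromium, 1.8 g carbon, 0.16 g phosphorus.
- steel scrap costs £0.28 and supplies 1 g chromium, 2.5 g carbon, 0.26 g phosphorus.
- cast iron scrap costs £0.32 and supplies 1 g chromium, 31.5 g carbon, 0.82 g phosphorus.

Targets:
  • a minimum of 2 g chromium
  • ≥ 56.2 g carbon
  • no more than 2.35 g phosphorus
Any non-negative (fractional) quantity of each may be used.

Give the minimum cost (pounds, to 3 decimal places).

Let x1 = kg of scrap grade A, x2 = kg of steel scrap, x3 = kg of cast iron scrap.
Minimise 0.31x1 + 0.28x2 + 0.32x3 subject to:
  1x1 + 1x2 + 1x3 ≥ 2   (chromium)
  1.8x1 + 2.5x2 + 31.5x3 ≥ 56.2   (carbon)
  0.16x1 + 0.26x2 + 0.82x3 ≤ 2.35   (phosphorus)
  x1, x2, x3 ≥ 0.
The minimum-cost mix takes nothing from scrap grade A — only steel scrap, cast iron scrap. The chromium and carbon requirements are met with equality.
Solving gives x2 = 0.2345, x3 = 1.766.
Cost = 0.28·0.2345 + 0.32·1.766 = 0.63078.

£0.631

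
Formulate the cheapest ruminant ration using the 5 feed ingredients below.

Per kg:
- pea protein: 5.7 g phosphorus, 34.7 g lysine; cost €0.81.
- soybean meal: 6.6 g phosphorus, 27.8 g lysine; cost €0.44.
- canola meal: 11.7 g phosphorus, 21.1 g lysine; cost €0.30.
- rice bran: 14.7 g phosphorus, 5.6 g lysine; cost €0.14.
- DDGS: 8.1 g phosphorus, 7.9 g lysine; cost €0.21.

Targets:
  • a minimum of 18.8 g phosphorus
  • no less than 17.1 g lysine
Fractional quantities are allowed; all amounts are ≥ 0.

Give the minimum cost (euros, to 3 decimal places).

€0.292

Let x1 = kg of pea protein, x2 = kg of soybean meal, x3 = kg of canola meal, x4 = kg of rice bran, x5 = kg of DDGS.
Minimize 0.81x1 + 0.44x2 + 0.3x3 + 0.14x4 + 0.21x5 s.t.:
  5.7x1 + 6.6x2 + 11.7x3 + 14.7x4 + 8.1x5 ≥ 18.8   (phosphorus)
  34.7x1 + 27.8x2 + 21.1x3 + 5.6x4 + 7.9x5 ≥ 17.1   (lysine)
  x1, x2, x3, x4, x5 ≥ 0.
The minimum-cost mix takes nothing from pea protein, soybean meal, DDGS — only canola meal, rice bran. Binding constraints: phosphorus and lysine.
That vertex is x3 = 0.5971, x4 = 0.8036.
Total cost: 0.3·0.5971 + 0.14·0.8036 = 0.29163.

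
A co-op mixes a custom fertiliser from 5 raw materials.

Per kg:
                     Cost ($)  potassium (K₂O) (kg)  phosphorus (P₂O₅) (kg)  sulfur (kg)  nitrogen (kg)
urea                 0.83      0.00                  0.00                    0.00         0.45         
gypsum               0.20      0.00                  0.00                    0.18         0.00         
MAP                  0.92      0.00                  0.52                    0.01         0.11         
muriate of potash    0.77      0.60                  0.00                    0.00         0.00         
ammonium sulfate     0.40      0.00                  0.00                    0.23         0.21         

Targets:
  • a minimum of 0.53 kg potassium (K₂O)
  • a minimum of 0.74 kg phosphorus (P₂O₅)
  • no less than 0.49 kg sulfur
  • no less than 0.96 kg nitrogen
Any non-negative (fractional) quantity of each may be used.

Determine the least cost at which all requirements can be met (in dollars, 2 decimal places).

$3.50

Let x1 = kg of urea, x2 = kg of gypsum, x3 = kg of MAP, x4 = kg of muriate of potash, x5 = kg of ammonium sulfate.
min 0.83x1 + 0.2x2 + 0.92x3 + 0.77x4 + 0.4x5 with:
  0.6x4 ≥ 0.53   (potassium (K₂O))
  0.52x3 ≥ 0.74   (phosphorus (P₂O₅))
  0.18x2 + 0.01x3 + 0.23x5 ≥ 0.49   (sulfur)
  0.45x1 + 0.11x3 + 0.21x5 ≥ 0.96   (nitrogen)
  x1, x2, x3, x4, x5 ≥ 0.
The minimum-cost mix takes nothing from gypsum — only urea, MAP, muriate of potash, ammonium sulfate. Binding constraints: potassium (K₂O), phosphorus (P₂O₅), sulfur, nitrogen.
That vertex is x1 = 0.8201, x3 = 1.423, x4 = 0.8833, x5 = 2.069.
Hence cost = 0.83·0.8201 + 0.92·1.423 + 0.77·0.8833 + 0.4·2.069 = $3.4976.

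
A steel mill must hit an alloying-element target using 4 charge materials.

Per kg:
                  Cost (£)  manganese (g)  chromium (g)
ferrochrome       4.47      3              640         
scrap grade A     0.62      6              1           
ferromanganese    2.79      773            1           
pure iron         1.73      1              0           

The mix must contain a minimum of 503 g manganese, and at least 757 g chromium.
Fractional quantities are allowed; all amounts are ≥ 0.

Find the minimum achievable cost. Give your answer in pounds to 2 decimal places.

Treat it as an LP. Let x1 = kg of ferrochrome, x2 = kg of scrap grade A, x3 = kg of ferromanganese, x4 = kg of pure iron.
min 4.47x1 + 0.62x2 + 2.79x3 + 1.73x4 subject to:
  3x1 + 6x2 + 773x3 + 1x4 ≥ 503   (manganese)
  640x1 + 1x2 + 1x3 ≥ 757   (chromium)
  x1, x2, x3, x4 ≥ 0.
The optimal basis is {ferrochrome, ferromanganese}; scrap grade A, pure iron drop out. There the manganese and chromium constraints are tight.
So ferrochrome = 1.182 kg, ferromanganese = 0.6461 kg.
Cost = 4.47·1.182 + 2.79·0.6461 = 7.0862.

£7.09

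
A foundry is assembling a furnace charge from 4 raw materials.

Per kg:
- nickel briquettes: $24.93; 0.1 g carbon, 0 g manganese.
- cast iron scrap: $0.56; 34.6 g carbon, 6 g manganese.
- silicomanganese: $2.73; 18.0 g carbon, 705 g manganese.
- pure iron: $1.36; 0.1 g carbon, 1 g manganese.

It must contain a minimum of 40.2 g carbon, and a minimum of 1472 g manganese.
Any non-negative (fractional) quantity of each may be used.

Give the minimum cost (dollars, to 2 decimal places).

$5.74

Let x1 = kg of nickel briquettes, x2 = kg of cast iron scrap, x3 = kg of silicomanganese, x4 = kg of pure iron.
Minimize 24.93x1 + 0.56x2 + 2.73x3 + 1.36x4 s.t.:
  0.1x1 + 34.6x2 + 18x3 + 0.1x4 ≥ 40.2   (carbon)
  6x2 + 705x3 + 1x4 ≥ 1472   (manganese)
  x1, x2, x3, x4 ≥ 0.
The cheapest feasible vertex uses only cast iron scrap, silicomanganese; nickel briquettes, pure iron are not used. The carbon and manganese requirements are met with equality.
So cast iron scrap = 0.07597 kg, silicomanganese = 2.087 kg.
Cost = 0.56·0.07597 + 2.73·2.087 = 5.7401.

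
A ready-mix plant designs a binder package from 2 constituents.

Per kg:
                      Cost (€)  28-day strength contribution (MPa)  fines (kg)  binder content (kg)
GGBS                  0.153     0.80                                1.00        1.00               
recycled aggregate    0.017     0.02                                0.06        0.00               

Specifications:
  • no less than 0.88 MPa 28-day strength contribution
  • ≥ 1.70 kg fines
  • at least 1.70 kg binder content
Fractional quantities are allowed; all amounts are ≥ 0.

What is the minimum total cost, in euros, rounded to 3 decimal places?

€0.260

Treat it as an LP. Let x1 = kg of GGBS, x2 = kg of recycled aggregate.
Minimize 0.153x1 + 0.017x2 subject to:
  0.8x1 + 0.02x2 ≥ 0.88   (28-day strength contribution)
  1x1 + 0.06x2 ≥ 1.7   (fines)
  1x1 ≥ 1.7   (binder content)
  x1, x2 ≥ 0.
The optimal basis is {GGBS}; recycled aggregate drops out. Binding constraints: fines and binder content.
That vertex is x1 = 1.7.
Total cost: 0.153·1.7 = 0.26010.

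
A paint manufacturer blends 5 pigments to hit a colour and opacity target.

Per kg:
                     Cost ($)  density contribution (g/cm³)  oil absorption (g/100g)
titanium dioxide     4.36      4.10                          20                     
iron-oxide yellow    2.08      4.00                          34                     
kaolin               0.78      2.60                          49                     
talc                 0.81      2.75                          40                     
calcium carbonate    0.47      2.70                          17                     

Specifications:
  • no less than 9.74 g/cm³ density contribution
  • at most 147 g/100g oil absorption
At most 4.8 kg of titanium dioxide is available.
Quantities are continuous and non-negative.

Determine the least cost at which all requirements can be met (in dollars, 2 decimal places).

$1.70

Set it up as a linear program. Let x1 = kg of titanium dioxide, x2 = kg of iron-oxide yellow, x3 = kg of kaolin, x4 = kg of talc, x5 = kg of calcium carbonate.
Minimise 4.36x1 + 2.08x2 + 0.78x3 + 0.81x4 + 0.47x5 subject to:
  4.1x1 + 4x2 + 2.6x3 + 2.75x4 + 2.7x5 ≥ 9.74   (density contribution)
  20x1 + 34x2 + 49x3 + 40x4 + 17x5 ≤ 147   (oil absorption)
  x1 ≤ 4.8
  x1, x2, x3, x4, x5 ≥ 0.
At the optimum only calcium carbonate is positive (titanium dioxide, iron-oxide yellow, kaolin, talc = 0). There the density contribution constraint is tight.
That vertex is x5 = 3.607.
Cost = 0.47·3.607 = 1.6953.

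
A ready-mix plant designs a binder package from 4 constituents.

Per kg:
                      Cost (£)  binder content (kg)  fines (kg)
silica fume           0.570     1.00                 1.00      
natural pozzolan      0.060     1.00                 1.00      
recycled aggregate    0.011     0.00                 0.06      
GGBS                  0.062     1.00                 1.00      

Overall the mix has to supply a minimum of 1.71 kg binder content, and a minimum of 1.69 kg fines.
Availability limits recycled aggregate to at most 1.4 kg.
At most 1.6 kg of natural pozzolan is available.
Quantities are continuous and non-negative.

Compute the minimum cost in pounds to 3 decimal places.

Let x1 = kg of silica fume, x2 = kg of natural pozzolan, x3 = kg of recycled aggregate, x4 = kg of GGBS.
Minimise 0.57x1 + 0.06x2 + 0.011x3 + 0.062x4 s.t.:
  1x1 + 1x2 + 1x4 ≥ 1.71   (binder content)
  1x1 + 1x2 + 0.06x3 + 1x4 ≥ 1.69   (fines)
  x3 ≤ 1.4
  x2 ≤ 1.6
  x1, x2, x3, x4 ≥ 0.
At the optimum only natural pozzolan, GGBS are positive (silica fume, recycled aggregate = 0). There the binder content and the natural pozzolan cap constraints are tight.
Solving gives x2 = 1.6, x4 = 0.11.
Hence cost = 0.06·1.6 + 0.062·0.11 = £0.10282.

£0.103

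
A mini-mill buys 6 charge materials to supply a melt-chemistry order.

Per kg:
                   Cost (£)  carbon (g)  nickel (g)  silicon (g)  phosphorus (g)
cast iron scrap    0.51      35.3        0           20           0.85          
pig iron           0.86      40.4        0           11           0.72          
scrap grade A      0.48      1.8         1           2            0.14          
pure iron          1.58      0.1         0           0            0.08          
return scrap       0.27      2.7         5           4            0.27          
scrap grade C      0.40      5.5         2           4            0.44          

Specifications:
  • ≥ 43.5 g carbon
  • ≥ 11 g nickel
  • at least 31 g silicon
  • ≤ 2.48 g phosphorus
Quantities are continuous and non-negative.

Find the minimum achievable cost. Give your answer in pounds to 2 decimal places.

This is a linear program. Let x1 = kg of cast iron scrap, x2 = kg of pig iron, x3 = kg of scrap grade A, x4 = kg of pure iron, x5 = kg of return scrap, x6 = kg of scrap grade C.
min 0.51x1 + 0.86x2 + 0.48x3 + 1.58x4 + 0.27x5 + 0.4x6 with:
  35.3x1 + 40.4x2 + 1.8x3 + 0.1x4 + 2.7x5 + 5.5x6 ≥ 43.5   (carbon)
  1x3 + 5x5 + 2x6 ≥ 11   (nickel)
  20x1 + 11x2 + 2x3 + 4x5 + 4x6 ≥ 31   (silicon)
  0.85x1 + 0.72x2 + 0.14x3 + 0.08x4 + 0.27x5 + 0.44x6 ≤ 2.48   (phosphorus)
  x1, x2, x3, x4, x5, x6 ≥ 0.
At the optimum only cast iron scrap, return scrap are positive (pig iron, scrap grade A, pure iron, scrap grade C = 0). The nickel and silicon requirements are met with equality.
That vertex is x1 = 1.11, x5 = 2.2.
Objective = 0.51·1.11 + 0.27·2.2 = 1.1601.

£1.16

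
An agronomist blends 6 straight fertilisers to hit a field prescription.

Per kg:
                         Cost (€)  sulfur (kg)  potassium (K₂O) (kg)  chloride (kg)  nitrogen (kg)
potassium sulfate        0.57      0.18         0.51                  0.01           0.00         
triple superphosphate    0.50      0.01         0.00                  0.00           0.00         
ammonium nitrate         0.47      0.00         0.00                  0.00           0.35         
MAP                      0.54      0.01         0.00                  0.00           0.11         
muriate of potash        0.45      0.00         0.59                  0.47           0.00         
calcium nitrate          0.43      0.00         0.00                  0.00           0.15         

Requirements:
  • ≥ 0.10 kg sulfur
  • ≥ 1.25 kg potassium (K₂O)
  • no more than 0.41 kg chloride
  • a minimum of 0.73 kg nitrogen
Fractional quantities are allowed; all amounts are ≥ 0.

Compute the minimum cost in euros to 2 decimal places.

Let x1 = kg of potassium sulfate, x2 = kg of triple superphosphate, x3 = kg of ammonium nitrate, x4 = kg of MAP, x5 = kg of muriate of potash, x6 = kg of calcium nitrate.
Minimise 0.57x1 + 0.5x2 + 0.47x3 + 0.54x4 + 0.45x5 + 0.43x6 with:
  0.18x1 + 0.01x2 + 0.01x4 ≥ 0.1   (sulfur)
  0.51x1 + 0.59x5 ≥ 1.25   (potassium (K₂O))
  0.01x1 + 0.47x5 ≤ 0.41   (chloride)
  0.35x3 + 0.11x4 + 0.15x6 ≥ 0.73   (nitrogen)
  x1, x2, x3, x4, x5, x6 ≥ 0.
At the optimum only potassium sulfate, ammonium nitrate, muriate of potash are positive (triple superphosphate, MAP, calcium nitrate = 0). The potassium (K₂O), chloride, nitrogen requirements are met with equality.
Solving gives x1 = 1.478, x3 = 2.086, x5 = 0.8409.
Objective = 0.57·1.478 + 0.47·2.086 + 0.45·0.8409 = 2.2013.

€2.20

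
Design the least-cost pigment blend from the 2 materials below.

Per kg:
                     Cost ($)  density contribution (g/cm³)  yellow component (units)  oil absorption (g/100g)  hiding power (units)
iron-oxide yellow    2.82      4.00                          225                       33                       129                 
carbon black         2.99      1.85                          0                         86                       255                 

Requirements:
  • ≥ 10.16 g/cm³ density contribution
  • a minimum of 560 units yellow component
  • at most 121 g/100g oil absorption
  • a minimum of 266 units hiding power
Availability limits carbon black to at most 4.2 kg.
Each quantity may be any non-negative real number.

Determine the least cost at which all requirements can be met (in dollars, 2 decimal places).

$7.16

Treat it as an LP. Let x1 = kg of iron-oxide yellow, x2 = kg of carbon black.
min 2.82x1 + 2.99x2 with:
  4x1 + 1.85x2 ≥ 10.16   (density contribution)
  225x1 ≥ 560   (yellow component)
  33x1 + 86x2 ≤ 121   (oil absorption)
  129x1 + 255x2 ≥ 266   (hiding power)
  x2 ≤ 4.2
  x1, x2 ≥ 0.
At the optimum only iron-oxide yellow is positive (carbon black = 0). The density contribution requirement is met with equality.
Solving gives x1 = 2.54.
Objective = 2.82·2.54 = 7.1628.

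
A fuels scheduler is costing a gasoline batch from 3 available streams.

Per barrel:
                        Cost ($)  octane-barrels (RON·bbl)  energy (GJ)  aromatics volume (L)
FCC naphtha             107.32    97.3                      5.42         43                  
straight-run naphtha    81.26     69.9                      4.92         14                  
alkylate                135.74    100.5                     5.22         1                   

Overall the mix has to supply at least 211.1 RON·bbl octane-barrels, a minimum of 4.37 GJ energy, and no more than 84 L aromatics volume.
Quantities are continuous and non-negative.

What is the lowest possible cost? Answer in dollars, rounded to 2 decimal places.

Set it up as a linear program. Let x1 = barrels of FCC naphtha, x2 = barrels of straight-run naphtha, x3 = barrels of alkylate.
Minimize 107.32x1 + 81.26x2 + 135.74x3 with:
  97.3x1 + 69.9x2 + 100.5x3 ≥ 211.1   (octane-barrels)
  5.42x1 + 4.92x2 + 5.22x3 ≥ 4.37   (energy)
  43x1 + 14x2 + 1x3 ≤ 84   (aromatics volume)
  x1, x2, x3 ≥ 0.
The minimum-cost mix takes nothing from alkylate — only FCC naphtha, straight-run naphtha. Binding constraints: octane-barrels and aromatics volume.
That vertex is x1 = 1.7744, x2 = 0.55011.
Objective = 107.32·1.7744 + 81.26·0.55011 = 235.1305.

$235.13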